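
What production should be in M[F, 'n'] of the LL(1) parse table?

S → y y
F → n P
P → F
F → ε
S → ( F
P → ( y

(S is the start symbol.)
F → n P

To find M[F, 'n'], we find productions for F where 'n' is in the predict set (PREDICT(N → α) = (FIRST(α) \ {ε}) ∪ (FOLLOW(N) if α ⇒* ε)).

Relevant sets:
  FOLLOW(F) = { $ }

F → n P: PREDICT = { 'n' }
  'n' is in predict set, so this production goes in M[F, 'n']
F → ε: PREDICT = { $ }

M[F, 'n'] = F → n P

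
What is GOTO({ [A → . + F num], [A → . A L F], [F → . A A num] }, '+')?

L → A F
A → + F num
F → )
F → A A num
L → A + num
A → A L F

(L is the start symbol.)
GOTO(I, '+') = CLOSURE({ [A → αX.β] : [A → α.Xβ] ∈ I, X = '+' })

Items with dot before '+', with the dot advanced:
  [A → . + F num] → [A → + . F num]
Closure of the advanced items:
  [A → + . F num] has the dot before F: add [F → . )], [F → . A A num]
  [F → . A A num] has the dot before A: add [A → . + F num], [A → . A L F]

GOTO = { [A → + . F num], [A → . + F num], [A → . A L F], [F → . )], [F → . A A num] }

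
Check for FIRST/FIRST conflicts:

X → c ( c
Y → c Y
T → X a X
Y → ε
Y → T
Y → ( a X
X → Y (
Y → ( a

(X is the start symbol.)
Yes. X → c '(' c / X → Y '(' on { 'c' }; Y → c Y / Y → T on { 'c' }; Y → T / Y → '(' a X on { '(' }; Y → T / Y → '(' a on { '(' }; Y → '(' a X / Y → '(' a on { '(' }

A FIRST/FIRST conflict occurs when two productions N → α and N → β for the same non-terminal have FIRST(α) ∩ FIRST(β) ≠ ∅ (with ε ∈ FIRST of a nullable right-hand side, so two nullable alternatives also conflict).

FIRST sets of the non-terminals at (or reachable through a nullable prefix from) the front of some alternative:
  FIRST(Y) = { '(', 'c', ε }
  FIRST(T) = { '(', 'c' }

Productions for X:
  X → c ( c: FIRST = { 'c' }
  X → Y (: FIRST = { '(', 'c' }
Productions for Y:
  Y → c Y: FIRST = { 'c' }
  Y → ε: FIRST = { ε }
  Y → T: FIRST = { '(', 'c' }
  Y → ( a X: FIRST = { '(' }
  Y → ( a: FIRST = { '(' }
T has only one production, so no FIRST/FIRST conflict is possible there.

Conflict for X: X → c ( c and X → Y (
  Overlap: { 'c' }
Conflict for Y: Y → c Y and Y → T
  Overlap: { 'c' }
Conflict for Y: Y → T and Y → ( a X
  Overlap: { '(' }
Conflict for Y: Y → T and Y → ( a
  Overlap: { '(' }
Conflict for Y: Y → ( a X and Y → ( a
  Overlap: { '(' }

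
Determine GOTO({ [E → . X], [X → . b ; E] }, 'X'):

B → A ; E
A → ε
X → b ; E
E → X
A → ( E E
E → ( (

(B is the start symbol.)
GOTO(I, 'X') = CLOSURE({ [A → αX.β] : [A → α.Xβ] ∈ I, X = 'X' })

Items with dot before 'X', with the dot advanced:
  [E → . X] → [E → X .]
Closure adds nothing (no advanced item has the dot before a non-terminal).

GOTO = { [E → X .] }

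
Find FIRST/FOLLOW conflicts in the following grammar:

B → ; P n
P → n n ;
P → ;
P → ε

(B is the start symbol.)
A FIRST/FOLLOW conflict occurs when a non-terminal N has a nullable alternative N → β (β ⇒* ε) and another alternative N → α with FIRST(α) ∩ FOLLOW(N) ≠ ∅: on such a lookahead the parser cannot decide between expanding α and letting N vanish via β.

Nullable non-terminals: P.

P: nullable alternative(s) P → ε; FOLLOW(P) = { 'n' }
  P → n n ;: FIRST \ {ε} = { 'n' } — overlaps FOLLOW(P) on { 'n' }: CONFLICT
  P → ;: FIRST \ {ε} = { ';' } — disjoint from FOLLOW(P)
  P → ε: FIRST \ {ε} = { } — this is the only nullable alternative, skip

B has no nullable alternative, so no FIRST/FOLLOW check is needed there.

So the grammar has 1 FIRST/FOLLOW conflict (marked CONFLICT above).

Answer: Yes. P → n n ';' with FOLLOW(P) on { 'n' }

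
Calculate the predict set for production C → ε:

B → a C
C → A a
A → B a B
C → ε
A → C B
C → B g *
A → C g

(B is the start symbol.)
{ $, 'a', 'g' }

PREDICT(C → ε) = (FIRST(RHS) \ {ε}) ∪ (FOLLOW(C) if ε ∈ FIRST(RHS), i.e. RHS ⇒* ε)
The right-hand side is ε (FIRST(ε) = { ε }), so the predict set is FOLLOW(C) = { $, 'a', 'g' }
PREDICT(C → ε) = { $, 'a', 'g' }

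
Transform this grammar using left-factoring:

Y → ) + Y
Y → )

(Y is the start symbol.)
Left-factoring transforms A → αβ₁ | αβ₂ into A → αA' and A' → β₁ | β₂
(α is the longest common prefix among the alternatives). Repeat until
no nonterminal has two alternatives with a common prefix.

Round 1: Y has alternatives sharing prefix ')'. Introduce Y': Y → ) Y'
  Add: Y' → + Y
  Add: Y' → ε

No remaining common prefixes — done.

Resulting grammar:
Y → ) Y'
Y' → + Y
Y' → ε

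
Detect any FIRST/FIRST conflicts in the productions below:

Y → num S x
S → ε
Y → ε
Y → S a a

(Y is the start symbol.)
No FIRST/FIRST conflicts.

FIRST sets of the non-terminals at (or reachable through a nullable prefix from) the front of some alternative:
  FIRST(S) = { ε }

Productions for Y:
  Y → num S x: FIRST = { 'num' }
  Y → ε: FIRST = { ε }
  Y → S a a: FIRST = { 'a' }
S has only one production, so no FIRST/FIRST conflict is possible there.

All alternatives of each non-terminal have pairwise disjoint FIRST sets.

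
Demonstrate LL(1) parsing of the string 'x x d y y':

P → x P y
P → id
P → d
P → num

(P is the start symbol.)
LL(1) parsing maintains a stack (initially the start symbol over $) and the input. At each step: if the stack top is a terminal, match it against the current input token; if it is a non-terminal N, replace it with the RHS of M[N, lookahead] (the unique production whose predict set contains the lookahead).

Stack is shown with the top on the left.

Stack      Input        Action
------------------------------
P $        x x d y y $  output P → x P y
x P y $    x x d y y $  match 'x'
P y $      x d y y $    output P → x P y
x P y y $  x d y y $    match 'x'
P y y $    d y y $      output P → d
d y y $    d y y $      match 'd'
y y $      y y $        match 'y'
y $        y $          match 'y'
$          $            accept

The string is accepted.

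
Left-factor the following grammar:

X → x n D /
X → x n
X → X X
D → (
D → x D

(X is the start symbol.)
Left-factoring transforms A → αβ₁ | αβ₂ into A → αA' and A' → β₁ | β₂
(α is the longest common prefix among the alternatives). Repeat until
no nonterminal has two alternatives with a common prefix.

Round 1: X has alternatives sharing prefix 'x n'. Introduce X': X → x n X'
  Add: X' → D /
  Add: X' → ε

No remaining common prefixes — done.

Resulting grammar:
X → x n X'
X' → D /
X' → ε
X → X X
D → (
D → x D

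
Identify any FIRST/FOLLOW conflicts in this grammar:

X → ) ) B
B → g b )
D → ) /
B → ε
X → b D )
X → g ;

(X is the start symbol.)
No FIRST/FOLLOW conflicts.

A FIRST/FOLLOW conflict occurs when a non-terminal N has a nullable alternative N → β (β ⇒* ε) and another alternative N → α with FIRST(α) ∩ FOLLOW(N) ≠ ∅: on such a lookahead the parser cannot decide between expanding α and letting N vanish via β.

Nullable non-terminals: B.

B: nullable alternative(s) B → ε; FOLLOW(B) = { $ }
  B → g b ): FIRST \ {ε} = { 'g' } — disjoint from FOLLOW(B)
  B → ε: FIRST \ {ε} = { } — this is the only nullable alternative, skip

D, X have no nullable alternative, so no FIRST/FOLLOW check is needed there.

No FIRST/FOLLOW conflicts found.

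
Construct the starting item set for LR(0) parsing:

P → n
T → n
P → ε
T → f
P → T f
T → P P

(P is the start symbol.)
First, augment the grammar with P' → P
I₀ = CLOSURE({ [P' → . P] }):
  [P' → . P] has the dot before P: add [P → . n], [P → .], [P → . T f]
  [P → . T f] has the dot before T: add [T → . n], [T → . f], [T → . P P]
No further items can be added.

I₀ = { [P → . T f], [P → . n], [P → .], [P' → . P], [T → . P P], [T → . f], [T → . n] }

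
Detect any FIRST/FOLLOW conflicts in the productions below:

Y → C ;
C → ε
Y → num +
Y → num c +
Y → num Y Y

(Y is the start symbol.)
A FIRST/FOLLOW conflict occurs when a non-terminal N has a nullable alternative N → β (β ⇒* ε) and another alternative N → α with FIRST(α) ∩ FOLLOW(N) ≠ ∅: on such a lookahead the parser cannot decide between expanding α and letting N vanish via β.

Nullable non-terminals: C.
C has a nullable alternative but only one production, so nothing to check.

Y has no nullable alternative, so no FIRST/FOLLOW check is needed there.

No FIRST/FOLLOW conflicts found.

Answer: No FIRST/FOLLOW conflicts.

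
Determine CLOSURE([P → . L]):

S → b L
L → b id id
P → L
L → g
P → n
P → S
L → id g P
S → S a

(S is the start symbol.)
{ [L → . b id id], [L → . g], [L → . id g P], [P → . L] }

Start with: [P → . L]
  [P → . L] has the dot before L: add [L → . b id id], [L → . g], [L → . id g P]
No further items can be added.

CLOSURE = { [L → . b id id], [L → . g], [L → . id g P], [P → . L] }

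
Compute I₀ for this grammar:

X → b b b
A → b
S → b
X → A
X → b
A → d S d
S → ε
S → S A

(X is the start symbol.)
{ [A → . b], [A → . d S d], [X → . A], [X → . b b b], [X → . b], [X' → . X] }

First, augment the grammar with X' → X
I₀ = CLOSURE({ [X' → . X] }):
  [X' → . X] has the dot before X: add [X → . b b b], [X → . A], [X → . b]
  [X → . A] has the dot before A: add [A → . b], [A → . d S d]
No further items can be added.

I₀ = { [A → . b], [A → . d S d], [X → . A], [X → . b b b], [X → . b], [X' → . X] }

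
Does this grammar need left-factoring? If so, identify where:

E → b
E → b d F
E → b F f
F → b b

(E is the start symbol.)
Yes, E has productions with common prefix 'b'

Left-factoring is needed when two productions for the same non-terminal
share a common prefix on the right-hand side.

Productions for E:
  E → b
  E → b d F
  E → b F f

Found common prefix 'b' in productions for E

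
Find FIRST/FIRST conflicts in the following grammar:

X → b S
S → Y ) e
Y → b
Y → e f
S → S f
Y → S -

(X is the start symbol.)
Yes. S → Y ')' e / S → S f on { 'b', 'e' }; Y → b / Y → S '-' on { 'b' }; Y → e f / Y → S '-' on { 'e' }

A FIRST/FIRST conflict occurs when two productions N → α and N → β for the same non-terminal have FIRST(α) ∩ FIRST(β) ≠ ∅ (with ε ∈ FIRST of a nullable right-hand side, so two nullable alternatives also conflict).

FIRST sets of the non-terminals at (or reachable through a nullable prefix from) the front of some alternative:
  FIRST(Y) = { 'b', 'e' }
  FIRST(S) = { 'b', 'e' }

Productions for S:
  S → Y ) e: FIRST = { 'b', 'e' }
  S → S f: FIRST = { 'b', 'e' }
Productions for Y:
  Y → b: FIRST = { 'b' }
  Y → e f: FIRST = { 'e' }
  Y → S -: FIRST = { 'b', 'e' }
X has only one production, so no FIRST/FIRST conflict is possible there.

Conflict for S: S → Y ) e and S → S f
  Overlap: { 'b', 'e' }
Conflict for Y: Y → b and Y → S -
  Overlap: { 'b' }
Conflict for Y: Y → e f and Y → S -
  Overlap: { 'e' }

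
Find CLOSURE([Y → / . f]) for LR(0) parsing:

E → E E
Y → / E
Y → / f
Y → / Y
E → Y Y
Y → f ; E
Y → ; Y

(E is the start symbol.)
To compute CLOSURE, for each item [A → α.Bβ] where B is a non-terminal, add [B → .γ] for all productions B → γ; repeat for the newly added items until nothing changes.

Start with: [Y → / . f]
The dot precedes the terminal f, so nothing is added.

CLOSURE = { [Y → / . f] }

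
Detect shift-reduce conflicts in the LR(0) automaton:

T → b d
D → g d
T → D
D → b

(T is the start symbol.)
A shift-reduce conflict occurs when an LR(0) state has both:
  - a complete (reduce) item [A → α .] (dot at the end), and
  - a shift item [B → β . c γ] (dot before a terminal).

Augment with T' → T and build the canonical LR(0) collection (I0 = CLOSURE({[T' → . T]}), then GOTO on every symbol after a dot until no new states appear). It has 7 states:
  I0: { [D → . b], [D → . g d], [T → . D], [T → . b d], [T' → . T] }  — shift
  I1: { [T → D .] }  — reduce
  I2: { [T' → T .] }  — accept
  I3: { [D → b .], [T → b . d] }  — shift, reduce
  I4: { [D → g . d] }  — shift
  I5: { [D → g d .] }  — reduce
  I6: { [T → b d .] }  — reduce

I3 contains reduce item [D → b .] and shift item [T → b . d] — shift-reduce conflict.

Answer: Yes — I3: [D → b .] vs [T → b . d]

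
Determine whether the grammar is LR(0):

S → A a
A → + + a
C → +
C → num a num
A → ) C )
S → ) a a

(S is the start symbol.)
A grammar is LR(0) if no state in the canonical LR(0) collection has:
  - both a shift item (dot before a terminal) and a complete item (shift-reduce conflict), or
  - two or more complete items (reduce-reduce conflict; the accept item [S' → S .] counts as a complete item here).

Augment with S' → S and build the canonical LR(0) collection (I0 = CLOSURE({[S' → . S]}), then GOTO on every symbol after a dot until no new states appear). It has 16 states:
  I0: { [A → . ) C )], [A → . + + a], [S → . ) a a], [S → . A a], [S' → . S] }  — shift
  I1: { [A → ) . C )], [C → . +], [C → . num a num], [S → ) . a a] }  — shift
  I2: { [A → + . + a] }  — shift
  I3: { [S → A . a] }  — shift
  I4: { [S' → S .] }  — accept
  I5: { [S → A a .] }  — reduce
  I6: { [A → + + . a] }  — shift
  I7: { [A → + + a .] }  — reduce
  I8: { [C → + .] }  — reduce
  I9: { [A → ) C . )] }  — shift
  I10: { [S → ) a . a] }  — shift
  I11: { [C → num . a num] }  — shift
  I12: { [C → num a . num] }  — shift
  I13: { [C → num a num .] }  — reduce
  I14: { [S → ) a a .] }  — reduce
  I15: { [A → ) C ) .] }  — reduce

Every state is either a pure shift/goto state or contains exactly one complete item and nothing to shift — no conflicts. The grammar is LR(0).

Answer: Yes, the grammar is LR(0)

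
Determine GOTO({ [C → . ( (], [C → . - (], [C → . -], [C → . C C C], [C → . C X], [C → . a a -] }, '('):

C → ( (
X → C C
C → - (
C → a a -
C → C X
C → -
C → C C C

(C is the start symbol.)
{ [C → ( . (] }

GOTO(I, '(') = CLOSURE({ [A → αX.β] : [A → α.Xβ] ∈ I, X = '(' })

Items with dot before '(', with the dot advanced:
  [C → . ( (] → [C → ( . (]
Closure adds nothing (no advanced item has the dot before a non-terminal).

GOTO = { [C → ( . (] }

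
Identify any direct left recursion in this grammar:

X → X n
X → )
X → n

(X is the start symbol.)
Yes, X is left-recursive

Direct left recursion occurs when N → N α for some non-terminal N (the right-hand side begins with the left-hand side itself).

X → X n: LEFT RECURSIVE (starts with X)
X → ): starts with ')'
X → n: starts with n

The grammar has direct left recursion on: X.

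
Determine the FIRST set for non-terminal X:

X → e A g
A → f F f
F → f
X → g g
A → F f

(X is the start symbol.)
To compute FIRST(X), examine every production with X on the left-hand side, reading each right-hand side left to right until a non-nullable symbol is reached.

From X → e A g:
  - e is a terminal: add 'e' and stop
From X → g g:
  - g is a terminal: add 'g' and stop

Collecting: FIRST(X) = { 'e', 'g' }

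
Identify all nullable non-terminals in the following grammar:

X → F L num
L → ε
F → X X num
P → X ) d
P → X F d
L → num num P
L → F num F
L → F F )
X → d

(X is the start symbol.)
A non-terminal is nullable if it can derive ε (the empty string): either it has an ε-production, or it has a production whose right-hand side consists entirely of nullable non-terminals.

ε-productions: L → ε
So L is immediately nullable.
No further non-terminal can be added: every production for the remaining non-terminals contains a terminal or a non-nullable non-terminal.
Nullable = { 'L' }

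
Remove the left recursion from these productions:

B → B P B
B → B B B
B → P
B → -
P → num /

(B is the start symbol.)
B → P B'
B → - B'
B' → P B B'
B' → B B B'
B' → ε
P → num /

B is directly left-recursive. The standard transformation for
  A → A α₁ | ... | A α_m | β₁ | ... | β_n
is
  A  → β₁ A' | ... | β_n A'
  A' → α₁ A' | ... | α_m A' | ε

B → P becomes B → P B'
B → - becomes B → - B'
B → B P B becomes B' → P B B'
B → B B B becomes B' → B B B'
Add B' → ε

Productions for other non-terminals are unchanged:
  P → num /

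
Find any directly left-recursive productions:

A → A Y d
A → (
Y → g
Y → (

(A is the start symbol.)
A → A Y d: LEFT RECURSIVE (starts with A)
A → (: starts with '('
Y → g: starts with g
Y → (: starts with '('

The grammar has direct left recursion on: A.

Answer: Yes, A is left-recursive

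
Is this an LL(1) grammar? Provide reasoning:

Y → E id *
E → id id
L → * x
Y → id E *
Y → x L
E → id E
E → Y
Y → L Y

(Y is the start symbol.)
No. Predict set conflict for Y: { 'id' }

Relevant sets:
  FIRST(E) = { '*', 'id', 'x' }
  FIRST(L) = { '*' }
  FIRST(Y) = { '*', 'id', 'x' }

For Y:
  PREDICT(Y → E id '*') = { '*', 'id', 'x' }
  PREDICT(Y → id E '*') = { 'id' }
  PREDICT(Y → x L) = { 'x' }
  PREDICT(Y → L Y) = { '*' }
For E:
  PREDICT(E → id id) = { 'id' }
  PREDICT(E → id E) = { 'id' }
  PREDICT(E → Y) = { '*', 'id', 'x' }
L has a single production, so nothing to check there.

Conflict found: Predict set conflict for Y: { 'id' }
The grammar is NOT LL(1).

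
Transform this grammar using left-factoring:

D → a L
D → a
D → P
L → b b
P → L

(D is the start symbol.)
Left-factoring transforms A → αβ₁ | αβ₂ into A → αA' and A' → β₁ | β₂
(α is the longest common prefix among the alternatives). Repeat until
no nonterminal has two alternatives with a common prefix.

Round 1: D has alternatives sharing prefix 'a'. Introduce D': D → a D'
  Add: D' → L
  Add: D' → ε

No remaining common prefixes — done.

Resulting grammar:
D → a D'
D' → L
D' → ε
D → P
L → b b
P → L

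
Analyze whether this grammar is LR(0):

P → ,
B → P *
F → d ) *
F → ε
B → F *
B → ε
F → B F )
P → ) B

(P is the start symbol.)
No. Shift-reduce conflict between [B → .] and [F → . d ) *]

Augment with P' → P and build the canonical LR(0) collection (I0 = CLOSURE({[P' → . P]}), then GOTO on every symbol after a dot until no new states appear). It has 15 states:
  I0: { [P → . ) B], [P → . ,], [P' → . P] }  — shift
  I1: { [B → . F *], [B → . P *], [B → .], [F → . B F )], [F → . d ) *], [F → .], [P → ) . B], [P → . ) B], [P → . ,] }  — shift, 2 reduces
  I2: { [P → , .] }  — reduce
  I3: { [P' → P .] }  — accept
  I4: { [B → . F *], [B → . P *], [B → .], [F → . B F )], [F → . d ) *], [F → .], [F → B . F )], [P → ) B .], [P → . ) B], [P → . ,] }  — shift, 3 reduces
  I5: { [B → F . *] }  — shift
  I6: { [B → P . *] }  — shift
  I7: { [F → d . ) *] }  — shift
  I8: { [F → d ) . *] }  — shift
  I9: { [F → d ) * .] }  — reduce
  I10: { [B → P * .] }  — reduce
  I11: { [B → F * .] }  — reduce
  I12: { [B → . F *], [B → . P *], [B → .], [F → . B F )], [F → . d ) *], [F → .], [F → B . F )], [P → . ) B], [P → . ,] }  — shift, 2 reduces
  I13: { [B → F . *], [F → B F . )] }  — shift
  I14: { [F → B F ) .] }  — reduce

Conflict in state I1:
  Shift-reduce conflict between [B → .] and [F → . d ) *]
So the grammar is NOT LR(0).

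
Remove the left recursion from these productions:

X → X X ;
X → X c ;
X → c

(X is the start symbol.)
X → c X'
X' → X ; X'
X' → c ; X'
X' → ε

X is directly left-recursive. The standard transformation for
  A → A α₁ | ... | A α_m | β₁ | ... | β_n
is
  A  → β₁ A' | ... | β_n A'
  A' → α₁ A' | ... | α_m A' | ε

X → c becomes X → c X'
X → X X ; becomes X' → X ; X'
X → X c ; becomes X' → c ; X'
Add X' → ε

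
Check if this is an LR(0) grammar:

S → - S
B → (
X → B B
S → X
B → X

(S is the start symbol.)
A grammar is LR(0) if no state in the canonical LR(0) collection has:
  - both a shift item (dot before a terminal) and a complete item (shift-reduce conflict), or
  - two or more complete items (reduce-reduce conflict; the accept item [S' → S .] counts as a complete item here).

Augment with S' → S and build the canonical LR(0) collection (I0 = CLOSURE({[S' → . S]}), then GOTO on every symbol after a dot until no new states appear). It has 9 states:
  I0: { [B → . (], [B → . X], [S → . - S], [S → . X], [S' → . S], [X → . B B] }  — shift
  I1: { [B → ( .] }  — reduce
  I2: { [B → . (], [B → . X], [S → - . S], [S → . - S], [S → . X], [X → . B B] }  — shift
  I3: { [B → . (], [B → . X], [X → . B B], [X → B . B] }  — shift
  I4: { [S' → S .] }  — accept
  I5: { [B → X .], [S → X .] }  — 2 reduces
  I6: { [B → . (], [B → . X], [X → . B B], [X → B . B], [X → B B .] }  — shift, reduce
  I7: { [B → X .] }  — reduce
  I8: { [S → - S .] }  — reduce

Conflict in state I5:
  Reduce-reduce conflict: [B → X .] and [S → X .]
So the grammar is NOT LR(0).

Answer: No. Reduce-reduce conflict: [B → X .] and [S → X .]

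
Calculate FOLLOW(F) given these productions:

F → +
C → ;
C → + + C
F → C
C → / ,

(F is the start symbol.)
F is the start symbol, so $ ∈ FOLLOW(F).
F does not occur on any right-hand side.

Taking the union: FOLLOW(F) = { $ }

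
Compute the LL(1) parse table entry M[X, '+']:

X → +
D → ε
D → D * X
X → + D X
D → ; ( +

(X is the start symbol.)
X → +, X → + D X

To find M[X, '+'], we find productions for X where '+' is in the predict set (PREDICT(N → α) = (FIRST(α) \ {ε}) ∪ (FOLLOW(N) if α ⇒* ε)).

X → +: PREDICT = { '+' }
  '+' is in predict set, so this production goes in M[X, '+']
X → + D X: PREDICT = { '+' }
  '+' is in predict set, so this production goes in M[X, '+']

M[X, '+'] = X → +, X → + D X  (a multiply-defined cell — the grammar is not LL(1))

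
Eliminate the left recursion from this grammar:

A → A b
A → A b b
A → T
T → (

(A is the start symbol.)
A is directly left-recursive. The standard transformation for
  A → A α₁ | ... | A α_m | β₁ | ... | β_n
is
  A  → β₁ A' | ... | β_n A'
  A' → α₁ A' | ... | α_m A' | ε

A → T becomes A → T A'
A → A b becomes A' → b A'
A → A b b becomes A' → b b A'
Add A' → ε

Productions for other non-terminals are unchanged:
  T → (

Resulting grammar:
A → T A'
A' → b A'
A' → b b A'
A' → ε
T → (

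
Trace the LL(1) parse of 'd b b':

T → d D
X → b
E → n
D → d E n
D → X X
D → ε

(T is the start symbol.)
LL(1) parsing maintains a stack (initially the start symbol over $) and the input. At each step: if the stack top is a terminal, match it against the current input token; if it is a non-terminal N, replace it with the RHS of M[N, lookahead] (the unique production whose predict set contains the lookahead).

Stack is shown with the top on the left.

Stack  Input    Action
----------------------
T $    d b b $  output T → d D
d D $  d b b $  match 'd'
D $    b b $    output D → X X
X X $  b b $    output X → b
b X $  b b $    match 'b'
X $    b $      output X → b
b $    b $      match 'b'
$      $        accept

The string is accepted.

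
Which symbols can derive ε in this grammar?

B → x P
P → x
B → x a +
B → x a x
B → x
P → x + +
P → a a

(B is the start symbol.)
A non-terminal is nullable if it can derive ε (the empty string): either it has an ε-production, or it has a production whose right-hand side consists entirely of nullable non-terminals.

There are no ε-productions, so no non-terminal can derive ε.
No non-terminals are nullable.

Answer: None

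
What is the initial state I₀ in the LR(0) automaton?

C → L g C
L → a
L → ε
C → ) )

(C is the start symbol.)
{ [C → . ) )], [C → . L g C], [C' → . C], [L → . a], [L → .] }

First, augment the grammar with C' → C
I₀ = CLOSURE({ [C' → . C] }):
  [C' → . C] has the dot before C: add [C → . L g C], [C → . ) )]
  [C → . L g C] has the dot before L: add [L → . a], [L → .]
No further items can be added.

I₀ = { [C → . ) )], [C → . L g C], [C' → . C], [L → . a], [L → .] }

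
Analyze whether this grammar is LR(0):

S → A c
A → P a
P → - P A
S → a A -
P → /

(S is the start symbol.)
Augment with S' → S and build the canonical LR(0) collection (I0 = CLOSURE({[S' → . S]}), then GOTO on every symbol after a dot until no new states appear). It has 13 states:
  I0: { [A → . P a], [P → . - P A], [P → . /], [S → . A c], [S → . a A -], [S' → . S] }  — shift
  I1: { [P → - . P A], [P → . - P A], [P → . /] }  — shift
  I2: { [P → / .] }  — reduce
  I3: { [S → A . c] }  — shift
  I4: { [A → P . a] }  — shift
  I5: { [S' → S .] }  — accept
  I6: { [A → . P a], [P → . - P A], [P → . /], [S → a . A -] }  — shift
  I7: { [S → a A . -] }  — shift
  I8: { [S → a A - .] }  — reduce
  I9: { [A → P a .] }  — reduce
  I10: { [S → A c .] }  — reduce
  I11: { [A → . P a], [P → - P . A], [P → . - P A], [P → . /] }  — shift
  I12: { [P → - P A .] }  — reduce

Every state is either a pure shift/goto state or contains exactly one complete item and nothing to shift — no conflicts. The grammar is LR(0).

Answer: Yes, the grammar is LR(0)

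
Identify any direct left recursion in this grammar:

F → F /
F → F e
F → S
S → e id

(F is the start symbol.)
F → F /: LEFT RECURSIVE (starts with F)
F → F e: LEFT RECURSIVE (starts with F)
F → S: starts with S
S → e id: starts with e

The grammar has direct left recursion on: F.

Answer: Yes, F is left-recursive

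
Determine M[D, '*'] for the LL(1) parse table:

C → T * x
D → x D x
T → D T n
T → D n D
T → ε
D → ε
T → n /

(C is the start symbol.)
To find M[D, '*'], we find productions for D where '*' is in the predict set (PREDICT(N → α) = (FIRST(α) \ {ε}) ∪ (FOLLOW(N) if α ⇒* ε)).

Relevant sets:
  FOLLOW(D) = { '*', 'n', 'x' }

D → x D x: PREDICT = { 'x' }
D → ε: PREDICT = { '*', 'n', 'x' }
  '*' is in predict set, so this production goes in M[D, '*']

M[D, '*'] = D → ε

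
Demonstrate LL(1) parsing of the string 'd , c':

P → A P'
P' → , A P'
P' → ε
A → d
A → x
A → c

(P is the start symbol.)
LL(1) parsing maintains a stack (initially the start symbol over $) and the input. At each step: if the stack top is a terminal, match it against the current input token; if it is a non-terminal N, replace it with the RHS of M[N, lookahead] (the unique production whose predict set contains the lookahead).

Stack is shown with the top on the left.

Stack     Input    Action
-------------------------
P $       d , c $  output P → A P'
A P' $    d , c $  output A → d
d P' $    d , c $  match 'd'
P' $      , c $    output P' → , A P'
, A P' $  , c $    match ','
A P' $    c $      output A → c
c P' $    c $      match 'c'
P' $      $        output P' → ε
$         $        accept

The string is accepted.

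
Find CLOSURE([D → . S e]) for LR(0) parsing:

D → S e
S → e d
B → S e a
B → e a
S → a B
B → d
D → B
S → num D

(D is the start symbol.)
Start with: [D → . S e]
  [D → . S e] has the dot before S: add [S → . e d], [S → . a B], [S → . num D]
No further items can be added.

CLOSURE = { [D → . S e], [S → . a B], [S → . e d], [S → . num D] }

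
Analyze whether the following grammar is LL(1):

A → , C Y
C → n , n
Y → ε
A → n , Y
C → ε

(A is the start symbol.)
Relevant sets:
  FOLLOW(C) = { $ }

For A:
  PREDICT(A → ',' C Y) = { ',' }
  PREDICT(A → n ',' Y) = { 'n' }
For C:
  PREDICT(C → n ',' n) = { 'n' }
  PREDICT(C → ε) = { $ }
Y has a single production, so nothing to check there.

All predict sets are disjoint. The grammar IS LL(1).

Answer: Yes, the grammar is LL(1).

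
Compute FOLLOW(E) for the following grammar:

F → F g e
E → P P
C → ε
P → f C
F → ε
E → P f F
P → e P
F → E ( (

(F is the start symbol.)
{ '(' }

In F → E ( (: E is followed by '(' '(', add FIRST('(' '(') \ {ε} = { '(' }

Taking the union: FOLLOW(E) = { '(' }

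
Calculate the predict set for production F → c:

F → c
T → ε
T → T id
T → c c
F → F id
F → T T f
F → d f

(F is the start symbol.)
{ 'c' }

PREDICT(F → c) = (FIRST(RHS) \ {ε}) ∪ (FOLLOW(F) if ε ∈ FIRST(RHS), i.e. RHS ⇒* ε)
FIRST(c) = { 'c' }
ε ∉ FIRST(c), so FOLLOW(F) is not added.
PREDICT(F → c) = { 'c' }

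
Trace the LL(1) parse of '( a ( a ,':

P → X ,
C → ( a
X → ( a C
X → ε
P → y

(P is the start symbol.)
Stack is shown with the top on the left.

Stack      Input        Action
------------------------------
P $        ( a ( a , $  output P → X ,
X , $      ( a ( a , $  output X → ( a C
( a C , $  ( a ( a , $  match '('
a C , $    a ( a , $    match 'a'
C , $      ( a , $      output C → ( a
( a , $    ( a , $      match '('
a , $      a , $        match 'a'
, $        , $          match ','
$          $            accept

The string is accepted.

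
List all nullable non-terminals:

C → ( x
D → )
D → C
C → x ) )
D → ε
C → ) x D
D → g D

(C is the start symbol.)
ε-productions: D → ε
So D is immediately nullable.
No further non-terminal can be added: every production for the remaining non-terminals contains a terminal or a non-nullable non-terminal.
Nullable = { 'D' }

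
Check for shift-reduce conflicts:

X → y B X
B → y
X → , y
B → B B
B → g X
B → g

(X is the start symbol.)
A shift-reduce conflict occurs when an LR(0) state has both:
  - a complete (reduce) item [A → α .] (dot at the end), and
  - a shift item [B → β . c γ] (dot before a terminal).

Augment with X' → X and build the canonical LR(0) collection (I0 = CLOSURE({[X' → . X]}), then GOTO on every symbol after a dot until no new states appear). It has 12 states:
  I0: { [X → . , y], [X → . y B X], [X' → . X] }  — shift
  I1: { [X → , . y] }  — shift
  I2: { [X' → X .] }  — accept
  I3: { [B → . B B], [B → . g X], [B → . g], [B → . y], [X → y . B X] }  — shift
  I4: { [B → . B B], [B → . g X], [B → . g], [B → . y], [B → B . B], [X → . , y], [X → . y B X], [X → y B . X] }  — shift
  I5: { [B → g . X], [B → g .], [X → . , y], [X → . y B X] }  — shift, reduce
  I6: { [B → y .] }  — reduce
  I7: { [B → g X .] }  — reduce
  I8: { [B → . B B], [B → . g X], [B → . g], [B → . y], [B → B . B], [B → B B .] }  — shift, reduce
  I9: { [X → y B X .] }  — reduce
  I10: { [B → . B B], [B → . g X], [B → . g], [B → . y], [B → y .], [X → y . B X] }  — shift, reduce
  I11: { [X → , y .] }  — reduce

I5 contains reduce item [B → g .] and shift items [X → . , y], [X → . y B X] — shift-reduce conflict.
I8 contains reduce item [B → B B .] and shift items [B → . g], [B → . g X], [B → . y] — shift-reduce conflict.
I10 contains reduce item [B → y .] and shift items [B → . g], [B → . g X], [B → . y] — shift-reduce conflict.

Answer: Yes — I5: [B → g .] vs [X → . , y]; I8: [B → B B .] vs [B → . g]; I10: [B → y .] vs [B → . g]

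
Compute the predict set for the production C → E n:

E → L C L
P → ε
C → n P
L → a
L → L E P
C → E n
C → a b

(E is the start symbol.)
{ 'a' }

PREDICT(C → E n) = (FIRST(RHS) \ {ε}) ∪ (FOLLOW(C) if ε ∈ FIRST(RHS), i.e. RHS ⇒* ε)
FIRST(E) = { 'a' }
FIRST(E n) = { 'a' }
ε ∉ FIRST(E n), so FOLLOW(C) is not added.
PREDICT(C → E n) = { 'a' }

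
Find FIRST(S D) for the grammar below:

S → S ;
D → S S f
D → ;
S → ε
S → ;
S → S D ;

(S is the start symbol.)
FIRST sets of the non-terminals involved (from the grammar, by fixed-point iteration):
  FIRST(S) = { ';', 'f', ε }
  FIRST(D) = { ';', 'f' }

To compute FIRST(S D), process the symbols left to right:
Symbol S is a non-terminal. Add FIRST(S) \ {ε} = { ';', 'f' }
S is nullable (ε ∈ FIRST(S)), continue to the next symbol.
Symbol D is a non-terminal. Add FIRST(D) \ {ε} = { ';', 'f' }
D is not nullable (ε ∉ FIRST(D)), so stop here.
FIRST(S D) = { ';', 'f' }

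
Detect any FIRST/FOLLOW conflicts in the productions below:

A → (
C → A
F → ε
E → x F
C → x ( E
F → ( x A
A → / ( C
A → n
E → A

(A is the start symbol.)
A FIRST/FOLLOW conflict occurs when a non-terminal N has a nullable alternative N → β (β ⇒* ε) and another alternative N → α with FIRST(α) ∩ FOLLOW(N) ≠ ∅: on such a lookahead the parser cannot decide between expanding α and letting N vanish via β.

Nullable non-terminals: F.

F: nullable alternative(s) F → ε; FOLLOW(F) = { $ }
  F → ε: FIRST \ {ε} = { } — this is the only nullable alternative, skip
  F → ( x A: FIRST \ {ε} = { '(' } — disjoint from FOLLOW(F)

A, C, E have no nullable alternative, so no FIRST/FOLLOW check is needed there.

No FIRST/FOLLOW conflicts found.

Answer: No FIRST/FOLLOW conflicts.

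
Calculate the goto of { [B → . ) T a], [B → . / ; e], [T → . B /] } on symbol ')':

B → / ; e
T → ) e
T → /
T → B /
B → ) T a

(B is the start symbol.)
{ [B → ) . T a], [B → . ) T a], [B → . / ; e], [T → . ) e], [T → . /], [T → . B /] }

GOTO(I, ')') = CLOSURE({ [A → αX.β] : [A → α.Xβ] ∈ I, X = ')' })

Items with dot before ')', with the dot advanced:
  [B → . ) T a] → [B → ) . T a]
Closure of the advanced items:
  [B → ) . T a] has the dot before T: add [T → . ) e], [T → . /], [T → . B /]
  [T → . B /] has the dot before B: add [B → . / ; e], [B → . ) T a]

GOTO = { [B → ) . T a], [B → . ) T a], [B → . / ; e], [T → . ) e], [T → . /], [T → . B /] }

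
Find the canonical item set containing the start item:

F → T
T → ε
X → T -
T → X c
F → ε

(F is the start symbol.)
{ [F → . T], [F → .], [F' → . F], [T → . X c], [T → .], [X → . T -] }

First, augment the grammar with F' → F
I₀ = CLOSURE({ [F' → . F] }):
  [F' → . F] has the dot before F: add [F → . T], [F → .]
  [F → . T] has the dot before T: add [T → .], [T → . X c]
  [T → . X c] has the dot before X: add [X → . T -]
No further items can be added.

I₀ = { [F → . T], [F → .], [F' → . F], [T → . X c], [T → .], [X → . T -] }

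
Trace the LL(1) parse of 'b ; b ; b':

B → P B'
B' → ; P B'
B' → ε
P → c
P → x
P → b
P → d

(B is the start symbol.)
LL(1) parsing maintains a stack (initially the start symbol over $) and the input. At each step: if the stack top is a terminal, match it against the current input token; if it is a non-terminal N, replace it with the RHS of M[N, lookahead] (the unique production whose predict set contains the lookahead).

Stack is shown with the top on the left.

Stack     Input        Action
-----------------------------
B $       b ; b ; b $  output B → P B'
P B' $    b ; b ; b $  output P → b
b B' $    b ; b ; b $  match 'b'
B' $      ; b ; b $    output B' → ; P B'
; P B' $  ; b ; b $    match ';'
P B' $    b ; b $      output P → b
b B' $    b ; b $      match 'b'
B' $      ; b $        output B' → ; P B'
; P B' $  ; b $        match ';'
P B' $    b $          output P → b
b B' $    b $          match 'b'
B' $      $            output B' → ε
$         $            accept

The string is accepted.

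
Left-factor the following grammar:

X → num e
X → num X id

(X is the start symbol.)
Left-factoring transforms A → αβ₁ | αβ₂ into A → αA' and A' → β₁ | β₂
(α is the longest common prefix among the alternatives). Repeat until
no nonterminal has two alternatives with a common prefix.

Round 1: X has alternatives sharing prefix 'num'. Introduce X': X → num X'
  Add: X' → e
  Add: X' → X id

No remaining common prefixes — done.

Resulting grammar:
X → num X'
X' → e
X' → X id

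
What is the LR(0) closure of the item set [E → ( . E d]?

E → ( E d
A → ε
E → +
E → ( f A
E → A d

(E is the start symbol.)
{ [A → .], [E → ( . E d], [E → . ( E d], [E → . ( f A], [E → . +], [E → . A d] }

Start with: [E → ( . E d]
  [E → ( . E d] has the dot before E: add [E → . ( E d], [E → . +], [E → . ( f A], [E → . A d]
  [E → . A d] has the dot before A: add [A → .]
No further items can be added.

CLOSURE = { [A → .], [E → ( . E d], [E → . ( E d], [E → . ( f A], [E → . +], [E → . A d] }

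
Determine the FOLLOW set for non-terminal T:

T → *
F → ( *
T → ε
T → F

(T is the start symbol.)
{ $ }

To compute FOLLOW(T), find every occurrence of T on a right-hand side N → α T β: add FIRST(β) \ {ε}, and if β is empty or nullable also add FOLLOW(N). Iterate to a fixed point.

T is the start symbol, so $ ∈ FOLLOW(T).
T does not occur on any right-hand side.

Taking the union: FOLLOW(T) = { $ }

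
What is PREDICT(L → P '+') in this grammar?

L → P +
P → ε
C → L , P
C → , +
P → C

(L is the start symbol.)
PREDICT(L → P '+') = (FIRST(RHS) \ {ε}) ∪ (FOLLOW(L) if ε ∈ FIRST(RHS), i.e. RHS ⇒* ε)
FIRST(P) = { '+', ',', ε }
FIRST(P '+') = { '+', ',' }
ε ∉ FIRST(P '+'), so FOLLOW(L) is not added.
PREDICT(L → P '+') = { '+', ',' }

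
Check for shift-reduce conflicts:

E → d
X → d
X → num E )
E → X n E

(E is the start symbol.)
No shift-reduce conflicts

A shift-reduce conflict occurs when an LR(0) state has both:
  - a complete (reduce) item [A → α .] (dot at the end), and
  - a shift item [B → β . c γ] (dot before a terminal).

Augment with E' → E and build the canonical LR(0) collection (I0 = CLOSURE({[E' → . E]}), then GOTO on every symbol after a dot until no new states appear). It has 9 states:
  I0: { [E → . X n E], [E → . d], [E' → . E], [X → . d], [X → . num E )] }  — shift
  I1: { [E' → E .] }  — accept
  I2: { [E → X . n E] }  — shift
  I3: { [E → d .], [X → d .] }  — 2 reduces
  I4: { [E → . X n E], [E → . d], [X → . d], [X → . num E )], [X → num . E )] }  — shift
  I5: { [X → num E . )] }  — shift
  I6: { [X → num E ) .] }  — reduce
  I7: { [E → . X n E], [E → . d], [E → X n . E], [X → . d], [X → . num E )] }  — shift
  I8: { [E → X n E .] }  — reduce

No state contains both a complete item and a shift item.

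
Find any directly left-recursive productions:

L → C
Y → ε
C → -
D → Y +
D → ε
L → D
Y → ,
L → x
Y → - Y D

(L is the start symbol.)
L → C: starts with C
Y → ε: starts with ε
C → -: starts with '-'
D → Y +: starts with Y
D → ε: starts with ε
L → D: starts with D
Y → ,: starts with ','
L → x: starts with x
Y → - Y D: starts with '-'

No direct left recursion found.

Answer: No direct left recursion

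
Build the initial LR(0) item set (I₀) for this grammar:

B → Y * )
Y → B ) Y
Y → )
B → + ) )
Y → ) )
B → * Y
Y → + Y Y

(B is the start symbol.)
First, augment the grammar with B' → B
I₀ = CLOSURE({ [B' → . B] }):
  [B' → . B] has the dot before B: add [B → . Y * )], [B → . + ) )], [B → . * Y]
  [B → . Y * )] has the dot before Y: add [Y → . B ) Y], [Y → . )], [Y → . ) )], [Y → . + Y Y]
No further items can be added.

I₀ = { [B → . * Y], [B → . + ) )], [B → . Y * )], [B' → . B], [Y → . ) )], [Y → . )], [Y → . + Y Y], [Y → . B ) Y] }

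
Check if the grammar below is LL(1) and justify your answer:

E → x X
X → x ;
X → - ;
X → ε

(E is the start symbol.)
Yes, the grammar is LL(1).

A grammar is LL(1) if for each non-terminal N with multiple productions, the predict sets of those productions are pairwise disjoint, where PREDICT(N → α) = (FIRST(α) \ {ε}) ∪ (FOLLOW(N) if α ⇒* ε).

Relevant sets:
  FOLLOW(X) = { $ }

For X:
  PREDICT(X → x ';') = { 'x' }
  PREDICT(X → '-' ';') = { '-' }
  PREDICT(X → ε) = { $ }
E has a single production, so nothing to check there.

All predict sets are disjoint. The grammar IS LL(1).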